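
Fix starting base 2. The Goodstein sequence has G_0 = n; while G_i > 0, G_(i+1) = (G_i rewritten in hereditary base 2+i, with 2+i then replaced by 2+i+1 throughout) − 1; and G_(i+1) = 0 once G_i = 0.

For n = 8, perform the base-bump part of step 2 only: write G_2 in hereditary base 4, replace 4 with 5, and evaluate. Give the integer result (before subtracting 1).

base 2: 8 = 2^(2 + 1); at 3: 3^(3 + 1) = 81; next = 80
base 3: 80 = 2·3^3 + 2·3^2 + 2·3 + 2; at 4: 2·4^4 + 2·4^2 + 2·4 + 2 = 554; next = 553
base 4: 553 = 2·4^4 + 2·4^2 + 2·4 + 1; at 5: 2·5^5 + 2·5^2 + 2·5 + 1 = 6311; next = 6310

6311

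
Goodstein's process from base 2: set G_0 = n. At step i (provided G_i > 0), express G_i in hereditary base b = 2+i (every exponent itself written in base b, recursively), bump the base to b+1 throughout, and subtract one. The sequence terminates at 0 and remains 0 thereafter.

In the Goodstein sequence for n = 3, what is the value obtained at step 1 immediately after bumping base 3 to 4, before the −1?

4

[0] 3 ≡ 2 + 1 (base 2). Lift 3: 4. −1: 3.
[1] 3 ≡ 3 (base 3). Lift 4: 4. −1: 3.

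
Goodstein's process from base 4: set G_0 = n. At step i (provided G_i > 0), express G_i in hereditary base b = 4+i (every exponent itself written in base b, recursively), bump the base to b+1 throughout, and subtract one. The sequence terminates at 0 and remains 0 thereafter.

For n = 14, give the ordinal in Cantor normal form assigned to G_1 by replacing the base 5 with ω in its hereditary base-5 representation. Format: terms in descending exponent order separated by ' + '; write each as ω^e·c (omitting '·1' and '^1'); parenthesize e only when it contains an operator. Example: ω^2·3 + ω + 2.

ω·3 + 1

(0) 14|_4 = 3·4 + 2 ↦ 3·5 + 2|_5 = 17 ⇒ 16
(1) 16|_5 = 3·5 + 1 ↦ 3·6 + 1|_6 = 19 ⇒ 18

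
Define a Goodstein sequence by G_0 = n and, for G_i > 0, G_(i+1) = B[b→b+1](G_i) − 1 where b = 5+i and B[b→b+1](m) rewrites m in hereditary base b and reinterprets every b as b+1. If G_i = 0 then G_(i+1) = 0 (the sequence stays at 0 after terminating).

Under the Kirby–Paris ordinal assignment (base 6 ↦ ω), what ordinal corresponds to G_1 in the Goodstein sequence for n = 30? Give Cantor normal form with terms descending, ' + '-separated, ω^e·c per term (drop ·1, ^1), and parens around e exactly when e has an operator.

ω^2 + 5

(0) 30|_5 = 5^2 + 5 ↦ 6^2 + 6|_6 = 42 ⇒ 41
(1) 41|_6 = 6^2 + 5 ↦ 7^2 + 5|_7 = 54 ⇒ 53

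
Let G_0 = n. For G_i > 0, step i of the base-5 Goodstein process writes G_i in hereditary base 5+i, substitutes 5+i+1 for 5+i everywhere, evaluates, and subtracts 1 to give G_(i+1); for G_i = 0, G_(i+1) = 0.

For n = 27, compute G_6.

step 0: 27 = 5^2 + 2; sub 6 for 5: 6^2 + 2; = 38; G_1 = 38−1 = 37
step 1: 37 = 6^2 + 1; sub 7 for 6: 7^2 + 1; = 50; G_2 = 50−1 = 49
step 2: 49 = 7^2; sub 8 for 7: 8^2; = 64; G_3 = 64−1 = 63
step 3: 63 = 7·8 + 7; sub 9 for 8: 7·9 + 7; = 70; G_4 = 70−1 = 69
step 4: 69 = 7·9 + 6; sub 10 for 9: 7·10 + 6; = 76; G_5 = 76−1 = 75
step 5: 75 = 7·10 + 5; sub 11 for 10: 7·11 + 5; = 82; G_6 = 82−1 = 81

81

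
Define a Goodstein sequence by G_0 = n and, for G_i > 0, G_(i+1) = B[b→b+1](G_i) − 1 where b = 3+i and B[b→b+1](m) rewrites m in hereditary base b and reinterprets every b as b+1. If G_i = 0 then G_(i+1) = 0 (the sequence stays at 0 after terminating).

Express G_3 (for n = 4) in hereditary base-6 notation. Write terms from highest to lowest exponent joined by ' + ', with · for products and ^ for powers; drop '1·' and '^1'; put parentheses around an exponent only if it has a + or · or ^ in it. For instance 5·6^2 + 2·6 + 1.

step 0: 4 = 3 + 1; sub 4 for 3: 4 + 1; = 5; G_1 = 5−1 = 4
step 1: 4 = 4; sub 5 for 4: 5; = 5; G_2 = 5−1 = 4
step 2: 4 = 4; sub 6 for 5: 4; = 4; G_3 = 4−1 = 3
step 3: 3 = 3; sub 7 for 6: 3; = 3; G_4 = 3−1 = 2

3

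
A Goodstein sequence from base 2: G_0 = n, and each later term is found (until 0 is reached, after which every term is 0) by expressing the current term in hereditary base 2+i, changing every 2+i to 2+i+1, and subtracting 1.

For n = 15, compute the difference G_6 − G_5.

144406599

G_0=15  [base 2] 2^(2 + 1) + 2^2 + 2 + 1  →[2↦3]→  3^(3 + 1) + 3^3 + 3 + 1 = 112  −1 ⇒ G_1=111
G_1=111  [base 3] 3^(3 + 1) + 3^3 + 3  →[3↦4]→  4^(4 + 1) + 4^4 + 4 = 1284  −1 ⇒ G_2=1283
G_2=1283  [base 4] 4^(4 + 1) + 4^4 + 3  →[4↦5]→  5^(5 + 1) + 5^5 + 3 = 18753  −1 ⇒ G_3=18752
G_3=18752  [base 5] 5^(5 + 1) + 5^5 + 2  →[5↦6]→  6^(6 + 1) + 6^6 + 2 = 326594  −1 ⇒ G_4=326593
G_4=326593  [base 6] 6^(6 + 1) + 6^6 + 1  →[6↦7]→  7^(7 + 1) + 7^7 + 1 = 6588345  −1 ⇒ G_5=6588344
G_5=6588344  [base 7] 7^(7 + 1) + 7^7  →[7↦8]→  8^(8 + 1) + 8^8 = 150994944  −1 ⇒ G_6=150994943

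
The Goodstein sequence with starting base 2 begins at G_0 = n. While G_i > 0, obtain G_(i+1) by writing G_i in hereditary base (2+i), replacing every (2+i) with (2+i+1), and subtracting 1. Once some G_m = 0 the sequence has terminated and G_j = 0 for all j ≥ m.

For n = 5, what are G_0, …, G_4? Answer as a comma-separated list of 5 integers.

5, 27, 255, 467, 775

[0] 5 ≡ 2^2 + 1 (base 2). Lift 3: 28. −1: 27.
[1] 27 ≡ 3^3 (base 3). Lift 4: 256. −1: 255.
[2] 255 ≡ 3·4^3 + 3·4^2 + 3·4 + 3 (base 4). Lift 5: 468. −1: 467.
[3] 467 ≡ 3·5^3 + 3·5^2 + 3·5 + 2 (base 5). Lift 6: 776. −1: 775.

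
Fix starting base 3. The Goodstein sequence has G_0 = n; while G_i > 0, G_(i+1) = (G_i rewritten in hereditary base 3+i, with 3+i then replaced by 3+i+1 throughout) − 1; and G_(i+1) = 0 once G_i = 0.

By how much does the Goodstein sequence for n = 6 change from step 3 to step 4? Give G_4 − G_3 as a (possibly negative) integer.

base 3: 6 = 2·3; at 4: 2·4 = 8; next = 7
base 4: 7 = 4 + 3; at 5: 5 + 3 = 8; next = 7
base 5: 7 = 5 + 2; at 6: 6 + 2 = 8; next = 7
base 6: 7 = 6 + 1; at 7: 7 + 1 = 8; next = 7

0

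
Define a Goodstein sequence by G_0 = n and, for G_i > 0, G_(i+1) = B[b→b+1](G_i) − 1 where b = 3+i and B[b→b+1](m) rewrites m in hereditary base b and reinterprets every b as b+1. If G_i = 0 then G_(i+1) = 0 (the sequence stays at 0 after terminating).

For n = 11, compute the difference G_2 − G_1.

(0) 11|_3 = 3^2 + 2 ↦ 4^2 + 2|_4 = 18 ⇒ 17
(1) 17|_4 = 4^2 + 1 ↦ 5^2 + 1|_5 = 26 ⇒ 25

8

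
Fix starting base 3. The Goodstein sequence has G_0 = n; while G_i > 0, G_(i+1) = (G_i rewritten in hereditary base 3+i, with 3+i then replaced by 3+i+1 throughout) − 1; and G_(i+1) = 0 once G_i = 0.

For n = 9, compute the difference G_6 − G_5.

1

base 3: 9 = 3^2; at 4: 4^2 = 16; next = 15
base 4: 15 = 3·4 + 3; at 5: 3·5 + 3 = 18; next = 17
base 5: 17 = 3·5 + 2; at 6: 3·6 + 2 = 20; next = 19
base 6: 19 = 3·6 + 1; at 7: 3·7 + 1 = 22; next = 21
base 7: 21 = 3·7; at 8: 3·8 = 24; next = 23
base 8: 23 = 2·8 + 7; at 9: 2·9 + 7 = 25; next = 24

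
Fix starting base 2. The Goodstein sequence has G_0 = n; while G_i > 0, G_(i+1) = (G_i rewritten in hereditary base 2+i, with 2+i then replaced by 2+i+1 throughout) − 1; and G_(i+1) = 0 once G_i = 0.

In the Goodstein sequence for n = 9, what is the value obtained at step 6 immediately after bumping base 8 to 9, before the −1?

1162263922

[0] 9 ≡ 2^(2 + 1) + 1 (base 2). Lift 3: 82. −1: 81.
[1] 81 ≡ 3^(3 + 1) (base 3). Lift 4: 1024. −1: 1023.
[2] 1023 ≡ 3·4^4 + 3·4^3 + 3·4^2 + 3·4 + 3 (base 4). Lift 5: 9843. −1: 9842.
[3] 9842 ≡ 3·5^5 + 3·5^3 + 3·5^2 + 3·5 + 2 (base 5). Lift 6: 140744. −1: 140743.
[4] 140743 ≡ 3·6^6 + 3·6^3 + 3·6^2 + 3·6 + 1 (base 6). Lift 7: 2471827. −1: 2471826.
[5] 2471826 ≡ 3·7^7 + 3·7^3 + 3·7^2 + 3·7 (base 7). Lift 8: 50333400. −1: 50333399.
[6] 50333399 ≡ 3·8^8 + 3·8^3 + 3·8^2 + 2·8 + 7 (base 8). Lift 9: 1162263922. −1: 1162263921.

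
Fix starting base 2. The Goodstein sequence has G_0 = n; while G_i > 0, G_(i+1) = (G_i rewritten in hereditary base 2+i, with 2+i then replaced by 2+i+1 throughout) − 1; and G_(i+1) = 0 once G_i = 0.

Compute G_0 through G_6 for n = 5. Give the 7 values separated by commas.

step 0: 5 = 2^2 + 1; sub 3 for 2: 3^3 + 1; = 28; G_1 = 28−1 = 27
step 1: 27 = 3^3; sub 4 for 3: 4^4; = 256; G_2 = 256−1 = 255
step 2: 255 = 3·4^3 + 3·4^2 + 3·4 + 3; sub 5 for 4: 3·5^3 + 3·5^2 + 3·5 + 3; = 468; G_3 = 468−1 = 467
step 3: 467 = 3·5^3 + 3·5^2 + 3·5 + 2; sub 6 for 5: 3·6^3 + 3·6^2 + 3·6 + 2; = 776; G_4 = 776−1 = 775
step 4: 775 = 3·6^3 + 3·6^2 + 3·6 + 1; sub 7 for 6: 3·7^3 + 3·7^2 + 3·7 + 1; = 1198; G_5 = 1198−1 = 1197
step 5: 1197 = 3·7^3 + 3·7^2 + 3·7; sub 8 for 7: 3·8^3 + 3·8^2 + 3·8; = 1752; G_6 = 1752−1 = 1751

5, 27, 255, 467, 775, 1197, 1751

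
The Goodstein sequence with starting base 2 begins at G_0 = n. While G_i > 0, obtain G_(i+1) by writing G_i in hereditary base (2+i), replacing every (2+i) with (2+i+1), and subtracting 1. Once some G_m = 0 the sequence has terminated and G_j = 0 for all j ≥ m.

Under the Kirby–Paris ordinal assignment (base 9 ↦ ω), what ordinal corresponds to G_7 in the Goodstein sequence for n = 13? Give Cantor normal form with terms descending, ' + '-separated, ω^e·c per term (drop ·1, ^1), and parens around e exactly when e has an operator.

ω^(ω + 1) + ω^3·3 + ω^2·3 + ω·2 + 6

G_0 = 13. HB_2(13) = 2^(2 + 1) + 2^2 + 1. Bump = 109. G_1 = 108.
G_1 = 108. HB_3(108) = 3^(3 + 1) + 3^3. Bump = 1280. G_2 = 1279.
G_2 = 1279. HB_4(1279) = 4^(4 + 1) + 3·4^3 + 3·4^2 + 3·4 + 3. Bump = 16093. G_3 = 16092.
G_3 = 16092. HB_5(16092) = 5^(5 + 1) + 3·5^3 + 3·5^2 + 3·5 + 2. Bump = 280712. G_4 = 280711.
G_4 = 280711. HB_6(280711) = 6^(6 + 1) + 3·6^3 + 3·6^2 + 3·6 + 1. Bump = 5765999. G_5 = 5765998.
G_5 = 5765998. HB_7(5765998) = 7^(7 + 1) + 3·7^3 + 3·7^2 + 3·7. Bump = 134219480. G_6 = 134219479.
G_6 = 134219479. HB_8(134219479) = 8^(8 + 1) + 3·8^3 + 3·8^2 + 2·8 + 7. Bump = 3486786856. G_7 = 3486786855.
G_7 = 3486786855. HB_9(3486786855) = 9^(9 + 1) + 3·9^3 + 3·9^2 + 2·9 + 6. Bump = 100000003326. G_8 = 100000003325.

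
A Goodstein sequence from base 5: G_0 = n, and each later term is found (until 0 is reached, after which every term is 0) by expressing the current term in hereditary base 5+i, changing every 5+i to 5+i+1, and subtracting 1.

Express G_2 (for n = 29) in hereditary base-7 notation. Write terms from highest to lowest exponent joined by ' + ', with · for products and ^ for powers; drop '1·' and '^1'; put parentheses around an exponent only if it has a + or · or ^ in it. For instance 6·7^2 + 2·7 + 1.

7^2 + 2

G_0 = 29. HB_5(29) = 5^2 + 4. Bump = 40. G_1 = 39.
G_1 = 39. HB_6(39) = 6^2 + 3. Bump = 52. G_2 = 51.
G_2 = 51. HB_7(51) = 7^2 + 2. Bump = 66. G_3 = 65.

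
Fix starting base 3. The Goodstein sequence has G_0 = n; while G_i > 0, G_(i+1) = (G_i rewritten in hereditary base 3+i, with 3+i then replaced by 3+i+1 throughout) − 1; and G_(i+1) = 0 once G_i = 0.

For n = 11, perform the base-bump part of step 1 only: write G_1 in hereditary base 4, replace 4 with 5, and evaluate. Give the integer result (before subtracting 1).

step 0: 11 = 3^2 + 2; sub 4 for 3: 4^2 + 2; = 18; G_1 = 18−1 = 17
step 1: 17 = 4^2 + 1; sub 5 for 4: 5^2 + 1; = 26; G_2 = 26−1 = 25

26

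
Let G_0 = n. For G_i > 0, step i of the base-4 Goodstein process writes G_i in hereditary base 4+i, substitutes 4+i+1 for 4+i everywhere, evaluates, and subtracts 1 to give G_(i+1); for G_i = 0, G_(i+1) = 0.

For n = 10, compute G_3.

13

i=0: 10 = 2·4 + 2 (b=4); 4→5: 2·5 + 2 = 12; 12−1 = 11
i=1: 11 = 2·5 + 1 (b=5); 5→6: 2·6 + 1 = 13; 13−1 = 12
i=2: 12 = 2·6 (b=6); 6→7: 2·7 = 14; 14−1 = 13
i=3: 13 = 7 + 6 (b=7); 7→8: 8 + 6 = 14; 14−1 = 13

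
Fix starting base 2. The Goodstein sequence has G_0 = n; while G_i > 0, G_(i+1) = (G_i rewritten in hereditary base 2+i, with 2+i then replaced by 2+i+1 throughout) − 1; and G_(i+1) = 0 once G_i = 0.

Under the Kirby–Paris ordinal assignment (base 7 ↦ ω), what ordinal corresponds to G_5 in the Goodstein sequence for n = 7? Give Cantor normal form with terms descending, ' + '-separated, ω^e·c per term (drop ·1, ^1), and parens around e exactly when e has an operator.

ω^ω

i=0: 7 = 2^2 + 2 + 1 (b=2); 2→3: 3^3 + 3 + 1 = 31; 31−1 = 30
i=1: 30 = 3^3 + 3 (b=3); 3→4: 4^4 + 4 = 260; 260−1 = 259
i=2: 259 = 4^4 + 3 (b=4); 4→5: 5^5 + 3 = 3128; 3128−1 = 3127
i=3: 3127 = 5^5 + 2 (b=5); 5→6: 6^6 + 2 = 46658; 46658−1 = 46657
i=4: 46657 = 6^6 + 1 (b=6); 6→7: 7^7 + 1 = 823544; 823544−1 = 823543
i=5: 823543 = 7^7 (b=7); 7→8: 8^8 = 16777216; 16777216−1 = 16777215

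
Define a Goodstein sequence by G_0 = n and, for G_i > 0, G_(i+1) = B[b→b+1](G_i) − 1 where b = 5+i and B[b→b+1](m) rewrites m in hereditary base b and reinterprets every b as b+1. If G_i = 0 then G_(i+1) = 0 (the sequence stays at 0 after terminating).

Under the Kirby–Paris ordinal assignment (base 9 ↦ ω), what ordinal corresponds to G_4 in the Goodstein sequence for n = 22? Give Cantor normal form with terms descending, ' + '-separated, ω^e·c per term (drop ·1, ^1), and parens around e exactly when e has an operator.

ω·3 + 6

G_0 = 22. HB_5(22) = 4·5 + 2. Bump = 26. G_1 = 25.
G_1 = 25. HB_6(25) = 4·6 + 1. Bump = 29. G_2 = 28.
G_2 = 28. HB_7(28) = 4·7. Bump = 32. G_3 = 31.
G_3 = 31. HB_8(31) = 3·8 + 7. Bump = 34. G_4 = 33.
G_4 = 33. HB_9(33) = 3·9 + 6. Bump = 36. G_5 = 35.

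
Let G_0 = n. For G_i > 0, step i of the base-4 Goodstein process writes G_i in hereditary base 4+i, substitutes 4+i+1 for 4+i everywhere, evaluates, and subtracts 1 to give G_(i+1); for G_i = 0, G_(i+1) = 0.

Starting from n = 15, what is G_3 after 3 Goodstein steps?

G_0=15  [base 4] 3·4 + 3  →[4↦5]→  3·5 + 3 = 18  −1 ⇒ G_1=17
G_1=17  [base 5] 3·5 + 2  →[5↦6]→  3·6 + 2 = 20  −1 ⇒ G_2=19
G_2=19  [base 6] 3·6 + 1  →[6↦7]→  3·7 + 1 = 22  −1 ⇒ G_3=21
G_3=21  [base 7] 3·7  →[7↦8]→  3·8 = 24  −1 ⇒ G_4=23

21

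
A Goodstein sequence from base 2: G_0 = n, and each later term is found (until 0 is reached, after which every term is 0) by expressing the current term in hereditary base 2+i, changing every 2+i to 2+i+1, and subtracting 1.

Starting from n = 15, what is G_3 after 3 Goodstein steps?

i=0: 15 = 2^(2 + 1) + 2^2 + 2 + 1 (b=2); 2→3: 3^(3 + 1) + 3^3 + 3 + 1 = 112; 112−1 = 111
i=1: 111 = 3^(3 + 1) + 3^3 + 3 (b=3); 3→4: 4^(4 + 1) + 4^4 + 4 = 1284; 1284−1 = 1283
i=2: 1283 = 4^(4 + 1) + 4^4 + 3 (b=4); 4→5: 5^(5 + 1) + 5^5 + 3 = 18753; 18753−1 = 18752
i=3: 18752 = 5^(5 + 1) + 5^5 + 2 (b=5); 5→6: 6^(6 + 1) + 6^6 + 2 = 326594; 326594−1 = 326593

18752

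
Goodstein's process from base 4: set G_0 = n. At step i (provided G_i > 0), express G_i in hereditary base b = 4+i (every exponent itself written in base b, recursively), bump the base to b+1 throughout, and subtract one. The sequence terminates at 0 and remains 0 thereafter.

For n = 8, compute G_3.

G_0 = 8. HB_4(8) = 2·4. Bump = 10. G_1 = 9.
G_1 = 9. HB_5(9) = 5 + 4. Bump = 10. G_2 = 9.
G_2 = 9. HB_6(9) = 6 + 3. Bump = 10. G_3 = 9.
G_3 = 9. HB_7(9) = 7 + 2. Bump = 10. G_4 = 9.

9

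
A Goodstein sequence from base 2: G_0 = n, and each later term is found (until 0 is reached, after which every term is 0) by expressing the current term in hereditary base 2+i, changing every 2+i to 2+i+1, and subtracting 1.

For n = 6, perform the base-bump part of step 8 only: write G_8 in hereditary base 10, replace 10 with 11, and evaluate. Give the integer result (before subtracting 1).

step 0: 6 = 2^2 + 2; sub 3 for 2: 3^3 + 3; = 30; G_1 = 30−1 = 29
step 1: 29 = 3^3 + 2; sub 4 for 3: 4^4 + 2; = 258; G_2 = 258−1 = 257
step 2: 257 = 4^4 + 1; sub 5 for 4: 5^5 + 1; = 3126; G_3 = 3126−1 = 3125
step 3: 3125 = 5^5; sub 6 for 5: 6^6; = 46656; G_4 = 46656−1 = 46655
step 4: 46655 = 5·6^5 + 5·6^4 + 5·6^3 + 5·6^2 + 5·6 + 5; sub 7 for 6: 5·7^5 + 5·7^4 + 5·7^3 + 5·7^2 + 5·7 + 5; = 98040; G_5 = 98040−1 = 98039
step 5: 98039 = 5·7^5 + 5·7^4 + 5·7^3 + 5·7^2 + 5·7 + 4; sub 8 for 7: 5·8^5 + 5·8^4 + 5·8^3 + 5·8^2 + 5·8 + 4; = 187244; G_6 = 187244−1 = 187243
step 6: 187243 = 5·8^5 + 5·8^4 + 5·8^3 + 5·8^2 + 5·8 + 3; sub 9 for 8: 5·9^5 + 5·9^4 + 5·9^3 + 5·9^2 + 5·9 + 3; = 332148; G_7 = 332148−1 = 332147
step 7: 332147 = 5·9^5 + 5·9^4 + 5·9^3 + 5·9^2 + 5·9 + 2; sub 10 for 9: 5·10^5 + 5·10^4 + 5·10^3 + 5·10^2 + 5·10 + 2; = 555552; G_8 = 555552−1 = 555551
step 8: 555551 = 5·10^5 + 5·10^4 + 5·10^3 + 5·10^2 + 5·10 + 1; sub 11 for 10: 5·11^5 + 5·11^4 + 5·11^3 + 5·11^2 + 5·11 + 1; = 885776; G_9 = 885776−1 = 885775

885776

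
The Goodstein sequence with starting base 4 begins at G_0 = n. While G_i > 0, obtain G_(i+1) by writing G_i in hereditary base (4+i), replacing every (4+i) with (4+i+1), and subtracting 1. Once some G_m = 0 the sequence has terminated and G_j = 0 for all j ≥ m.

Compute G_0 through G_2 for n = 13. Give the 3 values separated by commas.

13, 15, 17

base 4: 13 = 3·4 + 1; at 5: 3·5 + 1 = 16; next = 15
base 5: 15 = 3·5; at 6: 3·6 = 18; next = 17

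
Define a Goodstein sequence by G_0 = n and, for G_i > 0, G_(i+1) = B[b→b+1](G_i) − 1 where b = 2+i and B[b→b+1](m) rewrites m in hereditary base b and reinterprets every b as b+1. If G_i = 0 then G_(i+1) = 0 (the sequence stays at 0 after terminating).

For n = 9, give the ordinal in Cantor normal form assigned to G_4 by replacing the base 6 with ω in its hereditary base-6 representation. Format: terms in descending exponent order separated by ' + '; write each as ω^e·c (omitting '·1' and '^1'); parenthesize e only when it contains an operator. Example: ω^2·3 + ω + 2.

(0) 9|_2 = 2^(2 + 1) + 1 ↦ 3^(3 + 1) + 1|_3 = 82 ⇒ 81
(1) 81|_3 = 3^(3 + 1) ↦ 4^(4 + 1)|_4 = 1024 ⇒ 1023
(2) 1023|_4 = 3·4^4 + 3·4^3 + 3·4^2 + 3·4 + 3 ↦ 3·5^5 + 3·5^3 + 3·5^2 + 3·5 + 3|_5 = 9843 ⇒ 9842
(3) 9842|_5 = 3·5^5 + 3·5^3 + 3·5^2 + 3·5 + 2 ↦ 3·6^6 + 3·6^3 + 3·6^2 + 3·6 + 2|_6 = 140744 ⇒ 140743
(4) 140743|_6 = 3·6^6 + 3·6^3 + 3·6^2 + 3·6 + 1 ↦ 3·7^7 + 3·7^3 + 3·7^2 + 3·7 + 1|_7 = 2471827 ⇒ 2471826

ω^ω·3 + ω^3·3 + ω^2·3 + ω·3 + 1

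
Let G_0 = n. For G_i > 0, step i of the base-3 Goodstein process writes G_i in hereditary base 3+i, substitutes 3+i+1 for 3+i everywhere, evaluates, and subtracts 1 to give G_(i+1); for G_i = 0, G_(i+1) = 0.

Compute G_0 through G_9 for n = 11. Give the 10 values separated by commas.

(0) 11|_3 = 3^2 + 2 ↦ 4^2 + 2|_4 = 18 ⇒ 17
(1) 17|_4 = 4^2 + 1 ↦ 5^2 + 1|_5 = 26 ⇒ 25
(2) 25|_5 = 5^2 ↦ 6^2|_6 = 36 ⇒ 35
(3) 35|_6 = 5·6 + 5 ↦ 5·7 + 5|_7 = 40 ⇒ 39
(4) 39|_7 = 5·7 + 4 ↦ 5·8 + 4|_8 = 44 ⇒ 43
(5) 43|_8 = 5·8 + 3 ↦ 5·9 + 3|_9 = 48 ⇒ 47
(6) 47|_9 = 5·9 + 2 ↦ 5·10 + 2|_10 = 52 ⇒ 51
(7) 51|_10 = 5·10 + 1 ↦ 5·11 + 1|_11 = 56 ⇒ 55
(8) 55|_11 = 5·11 ↦ 5·12|_12 = 60 ⇒ 59

11, 17, 25, 35, 39, 43, 47, 51, 55, 59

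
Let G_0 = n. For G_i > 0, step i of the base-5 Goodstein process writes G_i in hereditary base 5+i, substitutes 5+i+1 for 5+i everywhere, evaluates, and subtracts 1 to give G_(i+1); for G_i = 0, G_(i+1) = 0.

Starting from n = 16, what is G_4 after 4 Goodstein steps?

step 0: 16 = 3·5 + 1; sub 6 for 5: 3·6 + 1; = 19; G_1 = 19−1 = 18
step 1: 18 = 3·6; sub 7 for 6: 3·7; = 21; G_2 = 21−1 = 20
step 2: 20 = 2·7 + 6; sub 8 for 7: 2·8 + 6; = 22; G_3 = 22−1 = 21
step 3: 21 = 2·8 + 5; sub 9 for 8: 2·9 + 5; = 23; G_4 = 23−1 = 22
step 4: 22 = 2·9 + 4; sub 10 for 9: 2·10 + 4; = 24; G_5 = 24−1 = 23

22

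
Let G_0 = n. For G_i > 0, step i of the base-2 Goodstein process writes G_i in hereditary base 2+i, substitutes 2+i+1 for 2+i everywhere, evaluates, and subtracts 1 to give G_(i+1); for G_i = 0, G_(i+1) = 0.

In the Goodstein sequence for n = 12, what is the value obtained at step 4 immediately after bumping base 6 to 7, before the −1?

5764911

G_0 = 12. HB_2(12) = 2^(2 + 1) + 2^2. Bump = 108. G_1 = 107.
G_1 = 107. HB_3(107) = 3^(3 + 1) + 2·3^2 + 2·3 + 2. Bump = 1066. G_2 = 1065.
G_2 = 1065. HB_4(1065) = 4^(4 + 1) + 2·4^2 + 2·4 + 1. Bump = 15686. G_3 = 15685.
G_3 = 15685. HB_5(15685) = 5^(5 + 1) + 2·5^2 + 2·5. Bump = 280020. G_4 = 280019.
G_4 = 280019. HB_6(280019) = 6^(6 + 1) + 2·6^2 + 6 + 5. Bump = 5764911. G_5 = 5764910.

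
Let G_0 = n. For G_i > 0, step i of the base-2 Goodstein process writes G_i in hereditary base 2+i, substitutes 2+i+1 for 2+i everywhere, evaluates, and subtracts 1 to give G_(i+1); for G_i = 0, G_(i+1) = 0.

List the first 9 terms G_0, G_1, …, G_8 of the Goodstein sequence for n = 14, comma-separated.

G_0=14  [base 2] 2^(2 + 1) + 2^2 + 2  →[2↦3]→  3^(3 + 1) + 3^3 + 3 = 111  −1 ⇒ G_1=110
G_1=110  [base 3] 3^(3 + 1) + 3^3 + 2  →[3↦4]→  4^(4 + 1) + 4^4 + 2 = 1282  −1 ⇒ G_2=1281
G_2=1281  [base 4] 4^(4 + 1) + 4^4 + 1  →[4↦5]→  5^(5 + 1) + 5^5 + 1 = 18751  −1 ⇒ G_3=18750
G_3=18750  [base 5] 5^(5 + 1) + 5^5  →[5↦6]→  6^(6 + 1) + 6^6 = 326592  −1 ⇒ G_4=326591
G_4=326591  [base 6] 6^(6 + 1) + 5·6^5 + 5·6^4 + 5·6^3 + 5·6^2 + 5·6 + 5  →[6↦7]→  7^(7 + 1) + 5·7^5 + 5·7^4 + 5·7^3 + 5·7^2 + 5·7 + 5 = 5862841  −1 ⇒ G_5=5862840
G_5=5862840  [base 7] 7^(7 + 1) + 5·7^5 + 5·7^4 + 5·7^3 + 5·7^2 + 5·7 + 4  →[7↦8]→  8^(8 + 1) + 5·8^5 + 5·8^4 + 5·8^3 + 5·8^2 + 5·8 + 4 = 134404972  −1 ⇒ G_6=134404971
G_6=134404971  [base 8] 8^(8 + 1) + 5·8^5 + 5·8^4 + 5·8^3 + 5·8^2 + 5·8 + 3  →[8↦9]→  9^(9 + 1) + 5·9^5 + 5·9^4 + 5·9^3 + 5·9^2 + 5·9 + 3 = 3487116549  −1 ⇒ G_7=3487116548
G_7=3487116548  [base 9] 9^(9 + 1) + 5·9^5 + 5·9^4 + 5·9^3 + 5·9^2 + 5·9 + 2  →[9↦10]→  10^(10 + 1) + 5·10^5 + 5·10^4 + 5·10^3 + 5·10^2 + 5·10 + 2 = 100000555552  −1 ⇒ G_8=100000555551

14, 110, 1281, 18750, 326591, 5862840, 134404971, 3487116548, 100000555551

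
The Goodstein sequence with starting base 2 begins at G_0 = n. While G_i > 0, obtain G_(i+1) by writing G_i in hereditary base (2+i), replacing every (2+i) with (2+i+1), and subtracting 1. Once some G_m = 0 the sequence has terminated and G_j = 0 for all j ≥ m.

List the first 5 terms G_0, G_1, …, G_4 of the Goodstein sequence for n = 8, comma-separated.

8, 80, 553, 6310, 93395

8 —HB2→ 2^(2 + 1) —bump→ 3^(3 + 1) = 81 —(−1)→ 80
80 —HB3→ 2·3^3 + 2·3^2 + 2·3 + 2 —bump→ 2·4^4 + 2·4^2 + 2·4 + 2 = 554 —(−1)→ 553
553 —HB4→ 2·4^4 + 2·4^2 + 2·4 + 1 —bump→ 2·5^5 + 2·5^2 + 2·5 + 1 = 6311 —(−1)→ 6310
6310 —HB5→ 2·5^5 + 2·5^2 + 2·5 —bump→ 2·6^6 + 2·6^2 + 2·6 = 93396 —(−1)→ 93395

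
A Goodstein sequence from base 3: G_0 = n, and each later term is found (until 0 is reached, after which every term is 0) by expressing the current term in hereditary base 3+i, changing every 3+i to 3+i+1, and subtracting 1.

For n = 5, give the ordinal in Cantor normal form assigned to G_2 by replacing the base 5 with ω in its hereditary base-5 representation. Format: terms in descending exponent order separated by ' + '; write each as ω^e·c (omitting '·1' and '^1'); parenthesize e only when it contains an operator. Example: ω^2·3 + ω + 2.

[0] 5 ≡ 3 + 2 (base 3). Lift 4: 6. −1: 5.
[1] 5 ≡ 4 + 1 (base 4). Lift 5: 6. −1: 5.
[2] 5 ≡ 5 (base 5). Lift 6: 6. −1: 5.

ω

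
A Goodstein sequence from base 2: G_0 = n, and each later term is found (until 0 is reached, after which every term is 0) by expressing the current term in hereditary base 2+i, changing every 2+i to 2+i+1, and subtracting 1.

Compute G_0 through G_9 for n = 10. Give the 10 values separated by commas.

[0] 10 ≡ 2^(2 + 1) + 2 (base 2). Lift 3: 84. −1: 83.
[1] 83 ≡ 3^(3 + 1) + 2 (base 3). Lift 4: 1026. −1: 1025.
[2] 1025 ≡ 4^(4 + 1) + 1 (base 4). Lift 5: 15626. −1: 15625.
[3] 15625 ≡ 5^(5 + 1) (base 5). Lift 6: 279936. −1: 279935.
[4] 279935 ≡ 5·6^6 + 5·6^5 + 5·6^4 + 5·6^3 + 5·6^2 + 5·6 + 5 (base 6). Lift 7: 4215755. −1: 4215754.
[5] 4215754 ≡ 5·7^7 + 5·7^5 + 5·7^4 + 5·7^3 + 5·7^2 + 5·7 + 4 (base 7). Lift 8: 84073324. −1: 84073323.
[6] 84073323 ≡ 5·8^8 + 5·8^5 + 5·8^4 + 5·8^3 + 5·8^2 + 5·8 + 3 (base 8). Lift 9: 1937434593. −1: 1937434592.
[7] 1937434592 ≡ 5·9^9 + 5·9^5 + 5·9^4 + 5·9^3 + 5·9^2 + 5·9 + 2 (base 9). Lift 10: 50000555552. −1: 50000555551.
[8] 50000555551 ≡ 5·10^10 + 5·10^5 + 5·10^4 + 5·10^3 + 5·10^2 + 5·10 + 1 (base 10). Lift 11: 1426559238831. −1: 1426559238830.

10, 83, 1025, 15625, 279935, 4215754, 84073323, 1937434592, 50000555551, 1426559238830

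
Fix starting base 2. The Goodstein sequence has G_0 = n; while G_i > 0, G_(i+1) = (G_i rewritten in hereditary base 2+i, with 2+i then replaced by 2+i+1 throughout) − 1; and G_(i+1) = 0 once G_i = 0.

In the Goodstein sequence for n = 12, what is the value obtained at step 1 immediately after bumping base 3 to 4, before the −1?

1066

i=0: 12 = 2^(2 + 1) + 2^2 (b=2); 2→3: 3^(3 + 1) + 3^3 = 108; 108−1 = 107
i=1: 107 = 3^(3 + 1) + 2·3^2 + 2·3 + 2 (b=3); 3→4: 4^(4 + 1) + 2·4^2 + 2·4 + 2 = 1066; 1066−1 = 1065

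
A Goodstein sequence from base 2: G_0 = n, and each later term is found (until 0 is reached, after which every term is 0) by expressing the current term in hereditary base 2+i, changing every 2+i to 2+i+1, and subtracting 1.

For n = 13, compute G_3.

G_0 = 13. HB_2(13) = 2^(2 + 1) + 2^2 + 1. Bump = 109. G_1 = 108.
G_1 = 108. HB_3(108) = 3^(3 + 1) + 3^3. Bump = 1280. G_2 = 1279.
G_2 = 1279. HB_4(1279) = 4^(4 + 1) + 3·4^3 + 3·4^2 + 3·4 + 3. Bump = 16093. G_3 = 16092.
G_3 = 16092. HB_5(16092) = 5^(5 + 1) + 3·5^3 + 3·5^2 + 3·5 + 2. Bump = 280712. G_4 = 280711.

16092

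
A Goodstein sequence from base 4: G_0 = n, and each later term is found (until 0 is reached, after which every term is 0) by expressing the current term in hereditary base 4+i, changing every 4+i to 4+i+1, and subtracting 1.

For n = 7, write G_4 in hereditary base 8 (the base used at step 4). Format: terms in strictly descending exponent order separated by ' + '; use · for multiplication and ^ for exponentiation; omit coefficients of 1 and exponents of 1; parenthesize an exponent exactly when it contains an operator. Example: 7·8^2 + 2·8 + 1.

7

G_0=7  [base 4] 4 + 3  →[4↦5]→  5 + 3 = 8  −1 ⇒ G_1=7
G_1=7  [base 5] 5 + 2  →[5↦6]→  6 + 2 = 8  −1 ⇒ G_2=7
G_2=7  [base 6] 6 + 1  →[6↦7]→  7 + 1 = 8  −1 ⇒ G_3=7
G_3=7  [base 7] 7  →[7↦8]→  8 = 8  −1 ⇒ G_4=7
G_4=7  [base 8] 7  →[8↦9]→  7 = 7  −1 ⇒ G_5=6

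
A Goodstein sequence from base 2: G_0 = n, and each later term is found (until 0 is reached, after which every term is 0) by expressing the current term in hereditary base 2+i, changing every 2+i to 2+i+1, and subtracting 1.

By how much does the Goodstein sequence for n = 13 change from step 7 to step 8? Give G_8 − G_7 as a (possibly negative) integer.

base 2: 13 = 2^(2 + 1) + 2^2 + 1; at 3: 3^(3 + 1) + 3^3 + 1 = 109; next = 108
base 3: 108 = 3^(3 + 1) + 3^3; at 4: 4^(4 + 1) + 4^4 = 1280; next = 1279
base 4: 1279 = 4^(4 + 1) + 3·4^3 + 3·4^2 + 3·4 + 3; at 5: 5^(5 + 1) + 3·5^3 + 3·5^2 + 3·5 + 3 = 16093; next = 16092
base 5: 16092 = 5^(5 + 1) + 3·5^3 + 3·5^2 + 3·5 + 2; at 6: 6^(6 + 1) + 3·6^3 + 3·6^2 + 3·6 + 2 = 280712; next = 280711
base 6: 280711 = 6^(6 + 1) + 3·6^3 + 3·6^2 + 3·6 + 1; at 7: 7^(7 + 1) + 3·7^3 + 3·7^2 + 3·7 + 1 = 5765999; next = 5765998
base 7: 5765998 = 7^(7 + 1) + 3·7^3 + 3·7^2 + 3·7; at 8: 8^(8 + 1) + 3·8^3 + 3·8^2 + 3·8 = 134219480; next = 134219479
base 8: 134219479 = 8^(8 + 1) + 3·8^3 + 3·8^2 + 2·8 + 7; at 9: 9^(9 + 1) + 3·9^3 + 3·9^2 + 2·9 + 7 = 3486786856; next = 3486786855
base 9: 3486786855 = 9^(9 + 1) + 3·9^3 + 3·9^2 + 2·9 + 6; at 10: 10^(10 + 1) + 3·10^3 + 3·10^2 + 2·10 + 6 = 100000003326; next = 100000003325

96513216470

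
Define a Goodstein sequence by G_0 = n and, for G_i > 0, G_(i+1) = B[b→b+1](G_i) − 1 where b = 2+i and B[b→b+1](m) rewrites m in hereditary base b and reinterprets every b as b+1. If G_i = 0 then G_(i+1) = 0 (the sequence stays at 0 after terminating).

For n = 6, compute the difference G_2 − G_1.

i=0: 6 = 2^2 + 2 (b=2); 2→3: 3^3 + 3 = 30; 30−1 = 29
i=1: 29 = 3^3 + 2 (b=3); 3→4: 4^4 + 2 = 258; 258−1 = 257

228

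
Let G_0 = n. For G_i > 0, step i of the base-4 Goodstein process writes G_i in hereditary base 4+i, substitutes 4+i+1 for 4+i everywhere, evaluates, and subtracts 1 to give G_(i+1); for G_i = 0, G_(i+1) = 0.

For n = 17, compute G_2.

35

G_0=17  [base 4] 4^2 + 1  →[4↦5]→  5^2 + 1 = 26  −1 ⇒ G_1=25
G_1=25  [base 5] 5^2  →[5↦6]→  6^2 = 36  −1 ⇒ G_2=35
G_2=35  [base 6] 5·6 + 5  →[6↦7]→  5·7 + 5 = 40  −1 ⇒ G_3=39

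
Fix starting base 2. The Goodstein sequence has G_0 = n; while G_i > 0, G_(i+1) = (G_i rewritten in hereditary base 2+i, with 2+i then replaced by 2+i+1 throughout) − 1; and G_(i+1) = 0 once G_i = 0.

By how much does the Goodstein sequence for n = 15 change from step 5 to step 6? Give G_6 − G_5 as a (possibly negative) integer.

step 0: 15 = 2^(2 + 1) + 2^2 + 2 + 1; sub 3 for 2: 3^(3 + 1) + 3^3 + 3 + 1; = 112; G_1 = 112−1 = 111
step 1: 111 = 3^(3 + 1) + 3^3 + 3; sub 4 for 3: 4^(4 + 1) + 4^4 + 4; = 1284; G_2 = 1284−1 = 1283
step 2: 1283 = 4^(4 + 1) + 4^4 + 3; sub 5 for 4: 5^(5 + 1) + 5^5 + 3; = 18753; G_3 = 18753−1 = 18752
step 3: 18752 = 5^(5 + 1) + 5^5 + 2; sub 6 for 5: 6^(6 + 1) + 6^6 + 2; = 326594; G_4 = 326594−1 = 326593
step 4: 326593 = 6^(6 + 1) + 6^6 + 1; sub 7 for 6: 7^(7 + 1) + 7^7 + 1; = 6588345; G_5 = 6588345−1 = 6588344
step 5: 6588344 = 7^(7 + 1) + 7^7; sub 8 for 7: 8^(8 + 1) + 8^8; = 150994944; G_6 = 150994944−1 = 150994943

144406599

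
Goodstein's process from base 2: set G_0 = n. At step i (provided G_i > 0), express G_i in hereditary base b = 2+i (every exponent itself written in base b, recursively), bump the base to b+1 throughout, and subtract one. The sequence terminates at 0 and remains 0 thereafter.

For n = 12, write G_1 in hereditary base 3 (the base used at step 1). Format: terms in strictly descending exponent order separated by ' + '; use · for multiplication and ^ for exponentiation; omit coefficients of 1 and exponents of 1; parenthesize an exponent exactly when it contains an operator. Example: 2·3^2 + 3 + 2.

3^(3 + 1) + 2·3^2 + 2·3 + 2

(0) 12|_2 = 2^(2 + 1) + 2^2 ↦ 3^(3 + 1) + 3^3|_3 = 108 ⇒ 107
(1) 107|_3 = 3^(3 + 1) + 2·3^2 + 2·3 + 2 ↦ 4^(4 + 1) + 2·4^2 + 2·4 + 2|_4 = 1066 ⇒ 1065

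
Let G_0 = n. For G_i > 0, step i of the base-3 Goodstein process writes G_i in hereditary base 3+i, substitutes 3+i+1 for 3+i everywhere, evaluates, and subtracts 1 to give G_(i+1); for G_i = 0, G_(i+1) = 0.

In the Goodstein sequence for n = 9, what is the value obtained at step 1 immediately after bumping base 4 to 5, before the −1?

18

[0] 9 ≡ 3^2 (base 3). Lift 4: 16. −1: 15.
[1] 15 ≡ 3·4 + 3 (base 4). Lift 5: 18. −1: 17.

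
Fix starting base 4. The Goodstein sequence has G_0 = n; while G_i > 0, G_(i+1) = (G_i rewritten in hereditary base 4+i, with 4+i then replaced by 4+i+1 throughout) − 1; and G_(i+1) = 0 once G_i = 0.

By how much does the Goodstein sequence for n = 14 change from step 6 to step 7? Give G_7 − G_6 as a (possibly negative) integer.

1

G_0=14  [base 4] 3·4 + 2  →[4↦5]→  3·5 + 2 = 17  −1 ⇒ G_1=16
G_1=16  [base 5] 3·5 + 1  →[5↦6]→  3·6 + 1 = 19  −1 ⇒ G_2=18
G_2=18  [base 6] 3·6  →[6↦7]→  3·7 = 21  −1 ⇒ G_3=20
G_3=20  [base 7] 2·7 + 6  →[7↦8]→  2·8 + 6 = 22  −1 ⇒ G_4=21
G_4=21  [base 8] 2·8 + 5  →[8↦9]→  2·9 + 5 = 23  −1 ⇒ G_5=22
G_5=22  [base 9] 2·9 + 4  →[9↦10]→  2·10 + 4 = 24  −1 ⇒ G_6=23
G_6=23  [base 10] 2·10 + 3  →[10↦11]→  2·11 + 3 = 25  −1 ⇒ G_7=24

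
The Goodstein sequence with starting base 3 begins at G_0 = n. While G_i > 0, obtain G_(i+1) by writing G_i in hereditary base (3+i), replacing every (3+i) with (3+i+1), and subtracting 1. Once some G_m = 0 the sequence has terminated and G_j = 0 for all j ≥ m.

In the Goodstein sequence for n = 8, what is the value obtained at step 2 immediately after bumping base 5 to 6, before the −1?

12

(0) 8|_3 = 2·3 + 2 ↦ 2·4 + 2|_4 = 10 ⇒ 9
(1) 9|_4 = 2·4 + 1 ↦ 2·5 + 1|_5 = 11 ⇒ 10
(2) 10|_5 = 2·5 ↦ 2·6|_6 = 12 ⇒ 11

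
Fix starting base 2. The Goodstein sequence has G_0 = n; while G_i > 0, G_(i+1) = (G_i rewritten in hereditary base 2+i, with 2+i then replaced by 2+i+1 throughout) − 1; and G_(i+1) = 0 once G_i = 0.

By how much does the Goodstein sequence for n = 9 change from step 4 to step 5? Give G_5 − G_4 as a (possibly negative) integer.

[0] 9 ≡ 2^(2 + 1) + 1 (base 2). Lift 3: 82. −1: 81.
[1] 81 ≡ 3^(3 + 1) (base 3). Lift 4: 1024. −1: 1023.
[2] 1023 ≡ 3·4^4 + 3·4^3 + 3·4^2 + 3·4 + 3 (base 4). Lift 5: 9843. −1: 9842.
[3] 9842 ≡ 3·5^5 + 3·5^3 + 3·5^2 + 3·5 + 2 (base 5). Lift 6: 140744. −1: 140743.
[4] 140743 ≡ 3·6^6 + 3·6^3 + 3·6^2 + 3·6 + 1 (base 6). Lift 7: 2471827. −1: 2471826.

2331083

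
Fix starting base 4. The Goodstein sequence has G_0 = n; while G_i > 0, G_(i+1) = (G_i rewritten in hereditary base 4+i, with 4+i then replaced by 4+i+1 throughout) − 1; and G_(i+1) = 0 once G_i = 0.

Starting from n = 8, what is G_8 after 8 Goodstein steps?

7

i=0: 8 = 2·4 (b=4); 4→5: 2·5 = 10; 10−1 = 9
i=1: 9 = 5 + 4 (b=5); 5→6: 6 + 4 = 10; 10−1 = 9
i=2: 9 = 6 + 3 (b=6); 6→7: 7 + 3 = 10; 10−1 = 9
i=3: 9 = 7 + 2 (b=7); 7→8: 8 + 2 = 10; 10−1 = 9
i=4: 9 = 8 + 1 (b=8); 8→9: 9 + 1 = 10; 10−1 = 9
i=5: 9 = 9 (b=9); 9→10: 10 = 10; 10−1 = 9
i=6: 9 = 9 (b=10); 10→11: 9 = 9; 9−1 = 8
i=7: 8 = 8 (b=11); 11→12: 8 = 8; 8−1 = 7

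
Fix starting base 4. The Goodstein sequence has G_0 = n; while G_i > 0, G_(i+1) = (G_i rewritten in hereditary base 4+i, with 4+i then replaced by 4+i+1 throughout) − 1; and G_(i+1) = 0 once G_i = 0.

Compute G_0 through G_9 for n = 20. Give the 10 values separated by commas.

20 —HB4→ 4^2 + 4 —bump→ 5^2 + 5 = 30 —(−1)→ 29
29 —HB5→ 5^2 + 4 —bump→ 6^2 + 4 = 40 —(−1)→ 39
39 —HB6→ 6^2 + 3 —bump→ 7^2 + 3 = 52 —(−1)→ 51
51 —HB7→ 7^2 + 2 —bump→ 8^2 + 2 = 66 —(−1)→ 65
65 —HB8→ 8^2 + 1 —bump→ 9^2 + 1 = 82 —(−1)→ 81
81 —HB9→ 9^2 —bump→ 10^2 = 100 —(−1)→ 99
99 —HB10→ 9·10 + 9 —bump→ 9·11 + 9 = 108 —(−1)→ 107
107 —HB11→ 9·11 + 8 —bump→ 9·12 + 8 = 116 —(−1)→ 115
115 —HB12→ 9·12 + 7 —bump→ 9·13 + 7 = 124 —(−1)→ 123

20, 29, 39, 51, 65, 81, 99, 107, 115, 123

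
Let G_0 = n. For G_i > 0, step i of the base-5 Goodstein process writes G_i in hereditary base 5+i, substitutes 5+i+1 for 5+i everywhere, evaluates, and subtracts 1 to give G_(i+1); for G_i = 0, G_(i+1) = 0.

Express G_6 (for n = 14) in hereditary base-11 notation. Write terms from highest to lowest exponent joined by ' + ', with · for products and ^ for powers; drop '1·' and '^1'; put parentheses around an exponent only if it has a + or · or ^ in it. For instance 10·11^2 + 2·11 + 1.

[0] 14 ≡ 2·5 + 4 (base 5). Lift 6: 16. −1: 15.
[1] 15 ≡ 2·6 + 3 (base 6). Lift 7: 17. −1: 16.
[2] 16 ≡ 2·7 + 2 (base 7). Lift 8: 18. −1: 17.
[3] 17 ≡ 2·8 + 1 (base 8). Lift 9: 19. −1: 18.
[4] 18 ≡ 2·9 (base 9). Lift 10: 20. −1: 19.
[5] 19 ≡ 10 + 9 (base 10). Lift 11: 20. −1: 19.
[6] 19 ≡ 11 + 8 (base 11). Lift 12: 20. −1: 19.

11 + 8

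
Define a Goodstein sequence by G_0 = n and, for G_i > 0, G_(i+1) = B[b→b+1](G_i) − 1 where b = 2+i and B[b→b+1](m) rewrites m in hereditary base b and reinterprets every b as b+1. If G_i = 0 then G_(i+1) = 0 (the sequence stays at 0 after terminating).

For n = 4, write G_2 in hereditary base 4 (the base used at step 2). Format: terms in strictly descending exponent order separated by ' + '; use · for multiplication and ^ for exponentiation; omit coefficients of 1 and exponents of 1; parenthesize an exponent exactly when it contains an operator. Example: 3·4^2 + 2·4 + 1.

step 0: 4 = 2^2; sub 3 for 2: 3^3; = 27; G_1 = 27−1 = 26
step 1: 26 = 2·3^2 + 2·3 + 2; sub 4 for 3: 2·4^2 + 2·4 + 2; = 42; G_2 = 42−1 = 41
step 2: 41 = 2·4^2 + 2·4 + 1; sub 5 for 4: 2·5^2 + 2·5 + 1; = 61; G_3 = 61−1 = 60

2·4^2 + 2·4 + 1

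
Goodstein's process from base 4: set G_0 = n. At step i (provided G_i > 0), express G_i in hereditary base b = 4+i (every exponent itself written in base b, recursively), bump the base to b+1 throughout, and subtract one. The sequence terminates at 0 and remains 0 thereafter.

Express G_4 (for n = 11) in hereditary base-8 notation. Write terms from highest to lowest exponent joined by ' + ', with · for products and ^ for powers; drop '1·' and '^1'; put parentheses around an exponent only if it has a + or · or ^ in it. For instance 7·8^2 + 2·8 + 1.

[0] 11 ≡ 2·4 + 3 (base 4). Lift 5: 13. −1: 12.
[1] 12 ≡ 2·5 + 2 (base 5). Lift 6: 14. −1: 13.
[2] 13 ≡ 2·6 + 1 (base 6). Lift 7: 15. −1: 14.
[3] 14 ≡ 2·7 (base 7). Lift 8: 16. −1: 15.
[4] 15 ≡ 8 + 7 (base 8). Lift 9: 16. −1: 15.

8 + 7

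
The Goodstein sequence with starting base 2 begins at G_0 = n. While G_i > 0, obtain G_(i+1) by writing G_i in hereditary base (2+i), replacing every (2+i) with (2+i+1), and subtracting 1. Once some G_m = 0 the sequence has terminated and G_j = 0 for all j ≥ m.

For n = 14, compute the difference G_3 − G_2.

step 0: 14 = 2^(2 + 1) + 2^2 + 2; sub 3 for 2: 3^(3 + 1) + 3^3 + 3; = 111; G_1 = 111−1 = 110
step 1: 110 = 3^(3 + 1) + 3^3 + 2; sub 4 for 3: 4^(4 + 1) + 4^4 + 2; = 1282; G_2 = 1282−1 = 1281
step 2: 1281 = 4^(4 + 1) + 4^4 + 1; sub 5 for 4: 5^(5 + 1) + 5^5 + 1; = 18751; G_3 = 18751−1 = 18750

17469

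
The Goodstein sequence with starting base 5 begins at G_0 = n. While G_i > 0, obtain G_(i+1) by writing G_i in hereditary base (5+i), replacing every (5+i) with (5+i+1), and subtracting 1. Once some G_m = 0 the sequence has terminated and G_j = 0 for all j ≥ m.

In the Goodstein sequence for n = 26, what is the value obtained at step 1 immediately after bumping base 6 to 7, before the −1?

i=0: 26 = 5^2 + 1 (b=5); 5→6: 6^2 + 1 = 37; 37−1 = 36
i=1: 36 = 6^2 (b=6); 6→7: 7^2 = 49; 49−1 = 48

49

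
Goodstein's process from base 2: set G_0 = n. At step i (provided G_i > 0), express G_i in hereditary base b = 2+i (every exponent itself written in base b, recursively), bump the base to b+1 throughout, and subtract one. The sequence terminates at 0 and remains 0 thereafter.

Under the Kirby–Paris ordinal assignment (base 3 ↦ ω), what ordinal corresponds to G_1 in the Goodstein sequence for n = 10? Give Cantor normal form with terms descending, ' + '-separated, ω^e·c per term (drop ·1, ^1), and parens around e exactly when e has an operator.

ω^(ω + 1) + 2

10 —HB2→ 2^(2 + 1) + 2 —bump→ 3^(3 + 1) + 3 = 84 —(−1)→ 83
83 —HB3→ 3^(3 + 1) + 2 —bump→ 4^(4 + 1) + 2 = 1026 —(−1)→ 1025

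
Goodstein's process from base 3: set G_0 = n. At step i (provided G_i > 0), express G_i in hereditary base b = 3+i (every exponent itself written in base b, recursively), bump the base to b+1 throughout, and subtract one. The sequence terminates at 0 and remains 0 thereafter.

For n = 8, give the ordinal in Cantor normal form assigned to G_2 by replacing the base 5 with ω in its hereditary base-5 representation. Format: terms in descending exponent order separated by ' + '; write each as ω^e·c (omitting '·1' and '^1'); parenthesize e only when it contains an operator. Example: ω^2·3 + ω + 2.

8 —HB3→ 2·3 + 2 —bump→ 2·4 + 2 = 10 —(−1)→ 9
9 —HB4→ 2·4 + 1 —bump→ 2·5 + 1 = 11 —(−1)→ 10
10 —HB5→ 2·5 —bump→ 2·6 = 12 —(−1)→ 11

ω·2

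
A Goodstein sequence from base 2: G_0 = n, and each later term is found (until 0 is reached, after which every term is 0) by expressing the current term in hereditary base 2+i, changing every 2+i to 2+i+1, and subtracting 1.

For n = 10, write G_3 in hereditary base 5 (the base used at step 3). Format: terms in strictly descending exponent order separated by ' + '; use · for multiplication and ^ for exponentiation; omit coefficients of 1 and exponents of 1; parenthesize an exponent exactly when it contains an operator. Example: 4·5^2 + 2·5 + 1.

10 —HB2→ 2^(2 + 1) + 2 —bump→ 3^(3 + 1) + 3 = 84 —(−1)→ 83
83 —HB3→ 3^(3 + 1) + 2 —bump→ 4^(4 + 1) + 2 = 1026 —(−1)→ 1025
1025 —HB4→ 4^(4 + 1) + 1 —bump→ 5^(5 + 1) + 1 = 15626 —(−1)→ 15625
15625 —HB5→ 5^(5 + 1) —bump→ 6^(6 + 1) = 279936 —(−1)→ 279935

5^(5 + 1)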